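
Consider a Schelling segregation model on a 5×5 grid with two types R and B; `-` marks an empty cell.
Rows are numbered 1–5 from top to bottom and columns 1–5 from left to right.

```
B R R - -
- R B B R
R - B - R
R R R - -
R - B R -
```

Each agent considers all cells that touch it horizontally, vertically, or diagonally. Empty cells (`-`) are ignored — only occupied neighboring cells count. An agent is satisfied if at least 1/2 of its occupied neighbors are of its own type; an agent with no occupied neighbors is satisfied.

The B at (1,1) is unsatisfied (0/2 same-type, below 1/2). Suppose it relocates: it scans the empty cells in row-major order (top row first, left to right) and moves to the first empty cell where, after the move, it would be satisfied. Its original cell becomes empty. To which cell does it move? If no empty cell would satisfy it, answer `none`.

(1,4)

Vacating (1,1). Empty cells in order:
  (1,4): 2/4 same-type → satisfied — stop here.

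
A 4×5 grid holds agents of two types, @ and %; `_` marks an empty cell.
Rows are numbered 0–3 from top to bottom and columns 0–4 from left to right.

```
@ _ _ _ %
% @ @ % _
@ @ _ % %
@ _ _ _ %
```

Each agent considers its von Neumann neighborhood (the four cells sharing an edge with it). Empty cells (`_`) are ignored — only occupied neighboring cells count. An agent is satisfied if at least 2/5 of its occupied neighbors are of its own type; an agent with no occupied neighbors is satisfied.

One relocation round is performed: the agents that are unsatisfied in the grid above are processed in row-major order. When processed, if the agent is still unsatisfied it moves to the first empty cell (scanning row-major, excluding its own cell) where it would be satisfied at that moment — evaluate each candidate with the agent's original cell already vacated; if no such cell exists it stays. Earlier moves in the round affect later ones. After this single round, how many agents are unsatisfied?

Initially unsatisfied (in order): (0,0), (1,0).
  (0,0) → (0,1).
  (1,0) → (0,3).
Resulting grid:
_ @ _ % %
_ @ @ % _
@ @ _ % %
@ _ _ _ %
All satisfied now.

0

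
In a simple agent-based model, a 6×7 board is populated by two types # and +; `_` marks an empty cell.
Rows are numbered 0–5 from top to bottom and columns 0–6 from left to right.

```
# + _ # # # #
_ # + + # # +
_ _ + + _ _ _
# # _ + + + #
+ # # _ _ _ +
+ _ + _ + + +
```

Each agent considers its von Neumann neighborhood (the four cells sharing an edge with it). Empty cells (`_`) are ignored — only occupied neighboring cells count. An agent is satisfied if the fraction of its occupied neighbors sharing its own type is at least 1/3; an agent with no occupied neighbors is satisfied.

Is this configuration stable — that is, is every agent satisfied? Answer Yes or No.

(0,0)# 0/1 unhappy
(0,1)+ 0/2 unhappy
(0,3)# 1/2 ok
(0,4)# 3/3 ok
(0,5)# 3/3 ok
(0,6)# 1/2 ok
(1,1)# 0/2 unhappy
(1,2)+ 2/3 ok
(1,3)+ 2/4 ok
(1,4)# 2/3 ok
(1,5)# 2/3 ok
(1,6)+ 0/2 unhappy
(2,2)+ 2/2 ok
(2,3)+ 3/3 ok
(3,0)# 1/2 ok
(3,1)# 2/2 ok
(3,3)+ 2/2 ok
(3,4)+ 2/2 ok
(3,5)+ 1/2 ok
(3,6)# 0/2 unhappy
(4,0)+ 1/3 ok
(4,1)# 2/3 ok
(4,2)# 1/2 ok
(4,6)+ 1/2 ok
(5,0)+ 1/1 ok
(5,2)+ 0/1 unhappy
(5,4)+ 1/1 ok
(5,5)+ 2/2 ok
(5,6)+ 2/2 ok
For instance (0,0) has only 0/1 same-type neighbors, below 1/3.

No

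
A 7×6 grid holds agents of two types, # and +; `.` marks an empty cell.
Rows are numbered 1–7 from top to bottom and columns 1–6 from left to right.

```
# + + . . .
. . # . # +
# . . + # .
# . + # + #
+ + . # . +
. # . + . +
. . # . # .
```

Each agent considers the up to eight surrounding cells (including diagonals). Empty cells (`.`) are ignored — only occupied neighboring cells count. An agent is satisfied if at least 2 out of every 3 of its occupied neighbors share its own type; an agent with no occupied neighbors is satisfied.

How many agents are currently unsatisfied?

21

Row 1: (1,1)# 0/1 ✗ · (1,2)+ 1/3 ✗ · (1,3)+ 1/2 ✗
Row 2: (2,3)# 0/3 ✗ · (2,5)# 1/3 ✗ · (2,6)+ 0/2 ✗
Row 3: (3,1)# 1/1 ✓ · (3,4)+ 2/6 ✗ · (3,5)# 3/6 ✗
Row 4: (4,1)# 1/3 ✗ · (4,3)+ 2/4 ✗ · (4,4)# 2/5 ✗ · (4,5)+ 2/6 ✗ · (4,6)# 1/3 ✗
Row 5: (5,1)+ 1/3 ✗ · (5,2)+ 2/4 ✗ · (5,4)# 1/4 ✗ · (5,6)+ 2/3 ✓
Row 6: (6,2)# 1/3 ✗ · (6,4)+ 0/3 ✗ · (6,6)+ 1/2 ✗
Row 7: (7,3)# 1/2 ✗ · (7,5)# 0/2 ✗
Unsatisfied: (1,1), (1,2), (1,3), (2,3), (2,5), (2,6), (3,4), (3,5), (4,1), (4,3), (4,4), (4,5), (4,6), (5,1), (5,2), (5,4), (6,2), (6,4), (6,6), (7,3), (7,5) — 21 in total.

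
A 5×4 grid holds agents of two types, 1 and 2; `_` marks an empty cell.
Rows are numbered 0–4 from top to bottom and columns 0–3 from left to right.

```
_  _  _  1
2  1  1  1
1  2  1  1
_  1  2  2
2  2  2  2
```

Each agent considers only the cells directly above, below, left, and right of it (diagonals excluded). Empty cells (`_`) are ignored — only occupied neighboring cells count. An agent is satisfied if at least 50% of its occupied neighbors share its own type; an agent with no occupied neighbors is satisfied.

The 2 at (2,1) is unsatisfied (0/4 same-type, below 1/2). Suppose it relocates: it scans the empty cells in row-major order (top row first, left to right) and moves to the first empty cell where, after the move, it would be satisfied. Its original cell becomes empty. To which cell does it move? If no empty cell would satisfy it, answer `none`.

(0,0)

Vacating (2,1). Empty cells in order:
  (0,0): 1/1 same-type → satisfied — stop here.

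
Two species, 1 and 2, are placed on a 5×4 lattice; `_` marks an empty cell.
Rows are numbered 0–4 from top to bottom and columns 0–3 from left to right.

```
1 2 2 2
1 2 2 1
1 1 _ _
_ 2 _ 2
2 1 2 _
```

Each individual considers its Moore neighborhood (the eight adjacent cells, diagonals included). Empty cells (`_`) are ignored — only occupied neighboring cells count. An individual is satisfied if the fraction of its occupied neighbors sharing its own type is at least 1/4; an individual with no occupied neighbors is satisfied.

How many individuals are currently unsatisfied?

(0,0)1 1/3 satisfied
(0,1)2 3/5 satisfied
(0,2)2 4/5 satisfied
(0,3)2 2/3 satisfied
(1,0)1 3/5 satisfied
(1,1)2 3/7 satisfied
(1,2)2 4/6 satisfied
(1,3)1 0/3 not
(2,0)1 2/4 satisfied
(2,1)1 2/5 satisfied
(3,1)2 2/5 satisfied
(3,3)2 1/1 satisfied
(4,0)2 1/2 satisfied
(4,1)1 0/3 not
(4,2)2 2/3 satisfied
Unsatisfied: (1,3), (4,1) — 2 in total.

2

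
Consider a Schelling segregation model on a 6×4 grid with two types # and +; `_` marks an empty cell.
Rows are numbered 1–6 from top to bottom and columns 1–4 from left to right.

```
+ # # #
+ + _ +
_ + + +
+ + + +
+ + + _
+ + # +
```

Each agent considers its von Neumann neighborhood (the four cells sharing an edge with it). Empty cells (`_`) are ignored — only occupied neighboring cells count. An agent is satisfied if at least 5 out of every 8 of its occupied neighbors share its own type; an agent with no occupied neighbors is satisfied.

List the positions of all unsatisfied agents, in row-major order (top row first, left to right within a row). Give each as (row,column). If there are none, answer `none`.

(1,1), (1,2), (1,4), (2,4), (6,3), (6,4)

(1,1)+ 1/2 unhappy
(1,2)# 1/3 unhappy
(1,3)# 2/2 ok
(1,4)# 1/2 unhappy
(2,1)+ 2/2 ok
(2,2)+ 2/3 ok
(2,4)+ 1/2 unhappy
(3,2)+ 3/3 ok
(3,3)+ 3/3 ok
(3,4)+ 3/3 ok
(4,1)+ 2/2 ok
(4,2)+ 4/4 ok
(4,3)+ 4/4 ok
(4,4)+ 2/2 ok
(5,1)+ 3/3 ok
(5,2)+ 4/4 ok
(5,3)+ 2/3 ok
(6,1)+ 2/2 ok
(6,2)+ 2/3 ok
(6,3)# 0/3 unhappy
(6,4)+ 0/1 unhappy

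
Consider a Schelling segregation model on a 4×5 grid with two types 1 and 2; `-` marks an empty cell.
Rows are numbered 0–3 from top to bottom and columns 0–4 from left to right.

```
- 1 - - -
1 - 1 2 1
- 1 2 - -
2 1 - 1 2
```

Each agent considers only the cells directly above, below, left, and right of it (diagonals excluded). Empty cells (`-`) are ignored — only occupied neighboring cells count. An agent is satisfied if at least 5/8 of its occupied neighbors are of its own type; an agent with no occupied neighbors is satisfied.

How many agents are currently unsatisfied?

(0,1)1 0/0 ✓
(1,0)1 0/0 ✓
(1,2)1 0/2 ✗
(1,3)2 0/2 ✗
(1,4)1 0/1 ✗
(2,1)1 1/2 ✗
(2,2)2 0/2 ✗
(3,0)2 0/1 ✗
(3,1)1 1/2 ✗
(3,3)1 0/1 ✗
(3,4)2 0/1 ✗
Unsatisfied: (1,2), (1,3), (1,4), (2,1), (2,2), (3,0), (3,1), (3,3), (3,4) — 9 in total.

9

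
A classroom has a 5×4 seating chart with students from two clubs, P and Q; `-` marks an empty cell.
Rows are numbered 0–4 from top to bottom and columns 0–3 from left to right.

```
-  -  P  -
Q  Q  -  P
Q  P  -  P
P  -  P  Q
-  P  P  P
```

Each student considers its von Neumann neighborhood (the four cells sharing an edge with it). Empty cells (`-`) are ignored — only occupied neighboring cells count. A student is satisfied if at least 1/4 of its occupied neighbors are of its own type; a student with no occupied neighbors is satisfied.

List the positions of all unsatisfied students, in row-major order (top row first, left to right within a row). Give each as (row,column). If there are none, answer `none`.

(0,2)P 0/0 ✓
(1,0)Q 2/2 ✓
(1,1)Q 1/2 ✓
(1,3)P 1/1 ✓
(2,0)Q 1/3 ✓
(2,1)P 0/2 ✗
(2,3)P 1/2 ✓
(3,0)P 0/1 ✗
(3,2)P 1/2 ✓
(3,3)Q 0/3 ✗
(4,1)P 1/1 ✓
(4,2)P 3/3 ✓
(4,3)P 1/2 ✓

(2,1), (3,0), (3,3)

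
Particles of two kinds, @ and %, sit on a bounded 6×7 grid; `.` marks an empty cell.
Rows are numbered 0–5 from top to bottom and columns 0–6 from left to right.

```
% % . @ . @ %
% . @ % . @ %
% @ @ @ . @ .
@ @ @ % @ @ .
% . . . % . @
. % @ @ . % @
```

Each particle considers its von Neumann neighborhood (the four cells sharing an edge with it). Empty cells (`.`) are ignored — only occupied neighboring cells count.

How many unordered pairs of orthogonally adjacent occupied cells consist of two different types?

14

Scan each occupied cell's neighbors to the right and below so each pair is counted once.
Row 0: %(0,0)–%(0,1)= %(0,0)–%(1,0)= @(0,3)–%(1,3)≠ @(0,5)–%(0,6)≠ @(0,5)–@(1,5)= %(0,6)–%(1,6)=  → 2/6 unlike.
Row 1: %(1,0)–%(2,0)= @(1,2)–%(1,3)≠ @(1,2)–@(2,2)= %(1,3)–@(2,3)≠ @(1,5)–%(1,6)≠ @(1,5)–@(2,5)=  → 3/6 unlike.
Row 2: %(2,0)–@(2,1)≠ %(2,0)–@(3,0)≠ @(2,1)–@(2,2)= @(2,1)–@(3,1)= @(2,2)–@(2,3)= @(2,2)–@(3,2)= @(2,3)–%(3,3)≠ @(2,5)–@(3,5)=  → 3/8 unlike.
Row 3: @(3,0)–@(3,1)= @(3,0)–%(4,0)≠ @(3,1)–@(3,2)= @(3,2)–%(3,3)≠ %(3,3)–@(3,4)≠ @(3,4)–@(3,5)= @(3,4)–%(4,4)≠  → 4/7 unlike.
Row 4: @(4,6)–@(5,6)=  → 0/1 unlike.
Row 5: %(5,1)–@(5,2)≠ @(5,2)–@(5,3)= %(5,5)–@(5,6)≠  → 2/3 unlike.
Total adjacent occupied pairs: 31; unlike-type pairs: 14.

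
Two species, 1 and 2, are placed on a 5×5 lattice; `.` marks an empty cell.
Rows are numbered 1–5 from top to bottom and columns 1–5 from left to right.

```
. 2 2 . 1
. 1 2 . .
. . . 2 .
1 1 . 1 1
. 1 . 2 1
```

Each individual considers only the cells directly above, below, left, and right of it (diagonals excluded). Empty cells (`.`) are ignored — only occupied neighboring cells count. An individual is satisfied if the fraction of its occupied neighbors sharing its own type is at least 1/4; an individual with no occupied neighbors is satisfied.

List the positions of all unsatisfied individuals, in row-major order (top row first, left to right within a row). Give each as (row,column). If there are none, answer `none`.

(1,2)2 1/2 ✓
(1,3)2 2/2 ✓
(1,5)1 0/0 ✓
(2,2)1 0/2 ✗
(2,3)2 1/2 ✓
(3,4)2 0/1 ✗
(4,1)1 1/1 ✓
(4,2)1 2/2 ✓
(4,4)1 1/3 ✓
(4,5)1 2/2 ✓
(5,2)1 1/1 ✓
(5,4)2 0/2 ✗
(5,5)1 1/2 ✓

(2,2), (3,4), (5,4)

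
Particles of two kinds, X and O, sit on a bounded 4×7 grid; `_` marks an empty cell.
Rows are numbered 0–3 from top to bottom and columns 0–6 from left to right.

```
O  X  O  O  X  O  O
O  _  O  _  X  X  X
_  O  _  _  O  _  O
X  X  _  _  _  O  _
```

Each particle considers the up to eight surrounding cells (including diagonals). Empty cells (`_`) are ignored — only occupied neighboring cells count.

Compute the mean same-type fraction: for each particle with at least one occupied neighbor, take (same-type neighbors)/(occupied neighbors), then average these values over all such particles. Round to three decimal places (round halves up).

Row 0: (0,0)O 1/2 · (0,1)X 0/4 · (0,2)O 2/3 · (0,3)O 2/4 · (0,4)X 2/4 · (0,5)O 1/5 · (0,6)O 1/3
Row 1: (1,0)O 2/3 · (1,2)O 3/4 · (1,4)X 2/5 · (1,5)X 3/7 · (1,6)X 1/4
Row 2: (2,1)O 2/4 · (2,4)O 1/3 · (2,6)O 1/3
Row 3: (3,0)X 1/2 · (3,1)X 1/2 · (3,5)O 2/2
Sum over 18 particles: 1/2 + 0/4 + 2/3 + 2/4 + 2/4 + 1/5 + 1/3 + 2/3 + 3/4 + 2/5 + 3/7 + 1/4 + 2/4 + 1/3 + 1/3 + 1/2 + 1/2 + 2/2 = 878/105; mean = 878/105 ÷ 18 = 439/945 = 0.464550… → 0.465.

0.465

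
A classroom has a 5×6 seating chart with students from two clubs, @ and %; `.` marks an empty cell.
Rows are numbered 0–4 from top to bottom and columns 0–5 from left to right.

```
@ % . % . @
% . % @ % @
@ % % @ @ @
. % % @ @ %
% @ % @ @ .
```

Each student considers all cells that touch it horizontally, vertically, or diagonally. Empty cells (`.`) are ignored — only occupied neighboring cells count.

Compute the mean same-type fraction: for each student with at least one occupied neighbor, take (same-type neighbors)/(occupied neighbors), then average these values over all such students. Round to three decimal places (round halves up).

(0,0)@ 0/2
(0,1)% 2/3
(0,3)% 2/3
(0,5)@ 1/2
(1,0)% 2/4
(1,2)% 4/6
(1,3)@ 2/6
(1,4)% 1/7
(1,5)@ 3/4
(2,0)@ 0/3
(2,1)% 5/6
(2,2)% 4/7
(2,3)@ 4/8
(2,4)@ 6/8
(2,5)@ 3/5
(3,1)% 5/7
(3,2)% 4/8
(3,3)@ 5/8
(3,4)@ 6/7
(3,5)% 0/4
(4,0)% 1/2
(4,1)@ 0/4
(4,2)% 2/5
(4,3)@ 3/5
(4,4)@ 3/4
Sum over 25 students: 0/2 + 2/3 + 2/3 + 1/2 + 2/4 + 4/6 + 2/6 + 1/7 + 3/4 + 0/3 + 5/6 + 4/7 + 4/8 + 6/8 + 3/5 + 5/7 + 4/8 + 5/8 + 6/7 + 0/4 + 1/2 + 0/4 + 2/5 + 3/5 + 3/4 = 10439/840; mean = 10439/840 ÷ 25 = 10439/21000 = 0.497095… → 0.497.

0.497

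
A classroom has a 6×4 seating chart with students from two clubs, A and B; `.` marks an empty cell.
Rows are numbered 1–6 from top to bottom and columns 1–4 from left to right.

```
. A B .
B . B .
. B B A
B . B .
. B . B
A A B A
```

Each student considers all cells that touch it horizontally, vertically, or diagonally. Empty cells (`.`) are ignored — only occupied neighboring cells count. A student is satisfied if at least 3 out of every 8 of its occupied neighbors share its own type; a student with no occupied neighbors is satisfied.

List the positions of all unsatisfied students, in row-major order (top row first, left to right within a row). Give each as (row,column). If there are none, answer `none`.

Row 1: (1,2)A 0/3 not · (1,3)B 1/2 satisfied
Row 2: (2,1)B 1/2 satisfied · (2,3)B 3/5 satisfied
Row 3: (3,2)B 5/5 satisfied · (3,3)B 3/4 satisfied · (3,4)A 0/3 not
Row 4: (4,1)B 2/2 satisfied · (4,3)B 4/5 satisfied
Row 5: (5,2)B 3/5 satisfied · (5,4)B 2/3 satisfied
Row 6: (6,1)A 1/2 satisfied · (6,2)A 1/3 not · (6,3)B 2/4 satisfied · (6,4)A 0/2 not

(1,2), (3,4), (6,2), (6,4)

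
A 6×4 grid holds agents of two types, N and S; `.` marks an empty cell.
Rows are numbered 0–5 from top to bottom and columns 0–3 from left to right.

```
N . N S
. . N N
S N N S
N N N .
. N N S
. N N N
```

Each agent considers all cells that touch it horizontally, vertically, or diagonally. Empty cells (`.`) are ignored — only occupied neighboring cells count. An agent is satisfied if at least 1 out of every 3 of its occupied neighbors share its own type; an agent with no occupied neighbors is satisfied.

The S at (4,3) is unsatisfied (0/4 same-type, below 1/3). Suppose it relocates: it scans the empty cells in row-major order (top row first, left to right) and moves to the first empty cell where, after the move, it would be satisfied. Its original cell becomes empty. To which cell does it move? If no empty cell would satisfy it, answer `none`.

Vacating (4,3). Empty cells in order:
  (0,1): 0/3 same-type → still unsatisfied.
  (1,0): 1/3 same-type → satisfied — stop here.

(1,0)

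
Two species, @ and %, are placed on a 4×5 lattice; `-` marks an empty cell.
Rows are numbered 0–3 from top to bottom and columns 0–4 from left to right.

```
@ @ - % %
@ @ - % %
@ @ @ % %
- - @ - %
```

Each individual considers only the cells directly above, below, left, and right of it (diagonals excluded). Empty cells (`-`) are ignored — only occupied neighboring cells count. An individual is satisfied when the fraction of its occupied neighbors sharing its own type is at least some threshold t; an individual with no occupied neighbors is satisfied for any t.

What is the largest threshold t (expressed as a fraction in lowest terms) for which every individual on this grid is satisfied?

Row 0: (0,0)@ 2/2 · (0,1)@ 2/2 · (0,3)% 2/2 · (0,4)% 2/2
Row 1: (1,0)@ 3/3 · (1,1)@ 3/3 · (1,3)% 3/3 · (1,4)% 3/3
Row 2: (2,0)@ 2/2 · (2,1)@ 3/3 · (2,2)@ 2/3 · (2,3)% 2/3 · (2,4)% 3/3
Row 3: (3,2)@ 1/1 · (3,4)% 1/1
The smallest same-type fraction is 2/3 at (2,2), which reduces to 2/3. Any threshold above that leaves this individual unsatisfied.

2/3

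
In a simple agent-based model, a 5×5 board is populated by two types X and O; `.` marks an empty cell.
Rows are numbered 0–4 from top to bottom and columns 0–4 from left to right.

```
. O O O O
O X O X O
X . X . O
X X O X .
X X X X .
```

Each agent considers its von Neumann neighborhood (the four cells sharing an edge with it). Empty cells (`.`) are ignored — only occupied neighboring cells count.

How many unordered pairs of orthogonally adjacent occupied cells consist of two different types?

12

Scan each occupied cell's neighbors to the right and below so each pair is counted once.
Row 0: O(0,1)–O(0,2)= O(0,1)–X(1,1)≠ O(0,2)–O(0,3)= O(0,2)–O(1,2)= O(0,3)–O(0,4)= O(0,3)–X(1,3)≠ O(0,4)–O(1,4)=  → 2/7 unlike.
Row 1: O(1,0)–X(1,1)≠ O(1,0)–X(2,0)≠ X(1,1)–O(1,2)≠ O(1,2)–X(1,3)≠ O(1,2)–X(2,2)≠ X(1,3)–O(1,4)≠ O(1,4)–O(2,4)=  → 6/7 unlike.
Row 2: X(2,0)–X(3,0)= X(2,2)–O(3,2)≠  → 1/2 unlike.
Row 3: X(3,0)–X(3,1)= X(3,0)–X(4,0)= X(3,1)–O(3,2)≠ X(3,1)–X(4,1)= O(3,2)–X(3,3)≠ O(3,2)–X(4,2)≠ X(3,3)–X(4,3)=  → 3/7 unlike.
Row 4: X(4,0)–X(4,1)= X(4,1)–X(4,2)= X(4,2)–X(4,3)=  → 0/3 unlike.
Total adjacent occupied pairs: 26; unlike-type pairs: 12.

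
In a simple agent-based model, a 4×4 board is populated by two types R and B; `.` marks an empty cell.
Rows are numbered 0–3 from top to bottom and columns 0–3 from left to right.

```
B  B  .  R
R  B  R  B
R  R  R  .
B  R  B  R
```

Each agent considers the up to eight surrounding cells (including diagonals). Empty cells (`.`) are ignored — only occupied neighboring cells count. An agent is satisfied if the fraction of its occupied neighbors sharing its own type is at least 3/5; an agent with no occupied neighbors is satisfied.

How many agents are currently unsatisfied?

(0,0)B 2/3 ok
(0,1)B 2/4 unhappy
(0,3)R 1/2 unhappy
(1,0)R 2/5 unhappy
(1,1)B 2/7 unhappy
(1,2)R 3/6 unhappy
(1,3)B 0/3 unhappy
(2,0)R 3/5 ok
(2,1)R 5/8 ok
(2,2)R 4/7 unhappy
(3,0)B 0/3 unhappy
(3,1)R 3/5 ok
(3,2)B 0/4 unhappy
(3,3)R 1/2 unhappy
Unsatisfied: (0,1), (0,3), (1,0), (1,1), (1,2), (1,3), (2,2), (3,0), (3,2), (3,3) — 10 in total.

10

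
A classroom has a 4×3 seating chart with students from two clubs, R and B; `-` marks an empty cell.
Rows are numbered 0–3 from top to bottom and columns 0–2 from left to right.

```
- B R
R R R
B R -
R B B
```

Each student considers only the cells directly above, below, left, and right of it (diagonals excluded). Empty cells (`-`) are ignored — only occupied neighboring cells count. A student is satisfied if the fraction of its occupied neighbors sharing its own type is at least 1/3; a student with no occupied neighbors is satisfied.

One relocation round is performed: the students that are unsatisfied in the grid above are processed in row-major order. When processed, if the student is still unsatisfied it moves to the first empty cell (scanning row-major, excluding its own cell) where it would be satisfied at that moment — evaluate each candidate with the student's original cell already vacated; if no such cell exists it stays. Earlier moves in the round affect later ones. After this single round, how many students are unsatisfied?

Initially unsatisfied (in order): (0,1), (2,0), (3,0).
  (0,1) → (2,2).
  (2,0): no empty cell satisfies it; stays.
  (3,0) → (0,0).
Resulting grid:
R - R
R R R
B R B
- B B
Unsatisfied now: (2,0), (2,1).

2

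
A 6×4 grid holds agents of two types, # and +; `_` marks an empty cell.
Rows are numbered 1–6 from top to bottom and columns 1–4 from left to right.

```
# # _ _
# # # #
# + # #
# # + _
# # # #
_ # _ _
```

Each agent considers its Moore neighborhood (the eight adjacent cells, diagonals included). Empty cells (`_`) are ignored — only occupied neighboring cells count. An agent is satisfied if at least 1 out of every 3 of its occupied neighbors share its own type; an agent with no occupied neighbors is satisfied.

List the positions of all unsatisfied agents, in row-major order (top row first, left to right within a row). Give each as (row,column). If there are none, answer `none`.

Row 1: (1,1)# 3/3 ok · (1,2)# 4/4 ok
Row 2: (2,1)# 4/5 ok · (2,2)# 6/7 ok · (2,3)# 5/6 ok · (2,4)# 3/3 ok
Row 3: (3,1)# 4/5 ok · (3,2)+ 1/8 unhappy · (3,3)# 5/7 ok · (3,4)# 3/4 ok
Row 4: (4,1)# 4/5 ok · (4,2)# 6/8 ok · (4,3)+ 1/7 unhappy
Row 5: (5,1)# 4/4 ok · (5,2)# 5/6 ok · (5,3)# 4/5 ok · (5,4)# 1/2 ok
Row 6: (6,2)# 3/3 ok

(3,2), (4,3)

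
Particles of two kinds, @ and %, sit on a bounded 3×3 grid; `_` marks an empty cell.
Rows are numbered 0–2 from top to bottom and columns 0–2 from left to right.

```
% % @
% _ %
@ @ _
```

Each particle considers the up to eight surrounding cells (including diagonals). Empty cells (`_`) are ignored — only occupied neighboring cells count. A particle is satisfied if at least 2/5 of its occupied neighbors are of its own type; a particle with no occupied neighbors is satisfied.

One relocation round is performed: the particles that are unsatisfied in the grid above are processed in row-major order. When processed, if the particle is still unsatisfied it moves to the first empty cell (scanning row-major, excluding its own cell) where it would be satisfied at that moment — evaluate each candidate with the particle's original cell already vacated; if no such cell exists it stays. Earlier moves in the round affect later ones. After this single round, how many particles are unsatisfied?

0

Initially unsatisfied (in order): (0,2), (1,2), (2,1).
  (0,2) → (2,2).
  (1,2) → (0,2).
  (2,1): now satisfied by earlier moves; stays.
Resulting grid:
% % %
% _ _
@ @ @
All satisfied now.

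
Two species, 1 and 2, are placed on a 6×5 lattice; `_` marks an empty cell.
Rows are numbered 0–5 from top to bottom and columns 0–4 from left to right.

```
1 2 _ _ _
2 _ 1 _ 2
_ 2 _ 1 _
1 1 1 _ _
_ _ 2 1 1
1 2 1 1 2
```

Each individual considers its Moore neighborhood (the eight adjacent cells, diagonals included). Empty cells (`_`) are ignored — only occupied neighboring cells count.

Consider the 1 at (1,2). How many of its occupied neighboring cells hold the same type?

Occupied neighbors of (1,2): (0,1)=2, (2,1)=2, (2,3)=1.
Same type (1): 1 of 3.

1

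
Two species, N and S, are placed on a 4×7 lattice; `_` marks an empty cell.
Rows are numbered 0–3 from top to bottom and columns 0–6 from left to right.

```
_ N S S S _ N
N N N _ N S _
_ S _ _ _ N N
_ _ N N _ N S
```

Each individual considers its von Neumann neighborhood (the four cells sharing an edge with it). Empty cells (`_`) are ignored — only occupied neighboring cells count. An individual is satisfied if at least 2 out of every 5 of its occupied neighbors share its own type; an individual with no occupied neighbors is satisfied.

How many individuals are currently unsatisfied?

Row 0: (0,1)N 1/2 satisfied · (0,2)S 1/3 not · (0,3)S 2/2 satisfied · (0,4)S 1/2 satisfied · (0,6)N 0/0 satisfied
Row 1: (1,0)N 1/1 satisfied · (1,1)N 3/4 satisfied · (1,2)N 1/2 satisfied · (1,4)N 0/2 not · (1,5)S 0/2 not
Row 2: (2,1)S 0/1 not · (2,5)N 2/3 satisfied · (2,6)N 1/2 satisfied
Row 3: (3,2)N 1/1 satisfied · (3,3)N 1/1 satisfied · (3,5)N 1/2 satisfied · (3,6)S 0/2 not
Unsatisfied: (0,2), (1,4), (1,5), (2,1), (3,6) — 5 in total.

5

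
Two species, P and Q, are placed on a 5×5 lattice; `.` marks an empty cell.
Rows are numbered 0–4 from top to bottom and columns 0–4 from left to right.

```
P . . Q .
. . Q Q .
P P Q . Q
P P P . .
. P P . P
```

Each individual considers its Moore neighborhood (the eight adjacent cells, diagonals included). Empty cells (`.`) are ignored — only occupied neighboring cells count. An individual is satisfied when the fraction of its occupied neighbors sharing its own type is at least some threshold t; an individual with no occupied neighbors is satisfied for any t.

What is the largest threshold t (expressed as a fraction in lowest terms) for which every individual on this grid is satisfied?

Row 0: (0,0)P — no occupied neighbors · (0,3)Q 2/2
Row 1: (1,2)Q 3/4 · (1,3)Q 4/4
Row 2: (2,0)P 3/3 · (2,1)P 4/6 · (2,2)Q 2/5 · (2,4)Q 1/1
Row 3: (3,0)P 4/4 · (3,1)P 6/7 · (3,2)P 4/5
Row 4: (4,1)P 4/4 · (4,2)P 3/3 · (4,4)P — no occupied neighbors
The smallest same-type fraction is 2/5 at (2,2), which reduces to 2/5. Any threshold above that leaves this individual unsatisfied.

2/5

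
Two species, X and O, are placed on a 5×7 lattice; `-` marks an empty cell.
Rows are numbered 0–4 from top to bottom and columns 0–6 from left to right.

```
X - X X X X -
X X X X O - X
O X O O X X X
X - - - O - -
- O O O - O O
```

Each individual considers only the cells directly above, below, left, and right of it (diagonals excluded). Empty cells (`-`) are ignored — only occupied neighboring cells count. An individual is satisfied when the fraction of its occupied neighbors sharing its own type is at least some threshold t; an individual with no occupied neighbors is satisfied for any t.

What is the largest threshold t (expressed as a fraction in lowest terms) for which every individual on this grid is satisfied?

Row 0: (0,0)X 1/1 · (0,2)X 2/2 · (0,3)X 3/3 · (0,4)X 2/3 · (0,5)X 1/1
Row 1: (1,0)X 2/3 · (1,1)X 3/3 · (1,2)X 3/4 · (1,3)X 2/4 · (1,4)O 0/3 · (1,6)X 1/1
Row 2: (2,0)O 0/3 · (2,1)X 1/3 · (2,2)O 1/3 · (2,3)O 1/3 · (2,4)X 1/4 · (2,5)X 2/2 · (2,6)X 2/2
Row 3: (3,0)X 0/1 · (3,4)O 0/1
Row 4: (4,1)O 1/1 · (4,2)O 2/2 · (4,3)O 1/1 · (4,5)O 1/1 · (4,6)O 1/1
The smallest same-type fraction is 0/3 at (1,4), which reduces to 0/1. Any threshold above that leaves this individual unsatisfied.

0/1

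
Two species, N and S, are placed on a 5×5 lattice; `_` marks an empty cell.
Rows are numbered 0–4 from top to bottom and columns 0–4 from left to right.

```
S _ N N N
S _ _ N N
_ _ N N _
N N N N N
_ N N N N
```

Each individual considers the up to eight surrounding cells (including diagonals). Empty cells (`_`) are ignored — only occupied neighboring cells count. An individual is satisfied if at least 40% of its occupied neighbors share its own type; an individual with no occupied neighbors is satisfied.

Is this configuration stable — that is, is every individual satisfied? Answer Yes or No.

Row 0: (0,0)S 1/1 ok · (0,2)N 2/2 ok · (0,3)N 4/4 ok · (0,4)N 3/3 ok
Row 1: (1,0)S 1/1 ok · (1,3)N 6/6 ok · (1,4)N 4/4 ok
Row 2: (2,2)N 5/5 ok · (2,3)N 6/6 ok
Row 3: (3,0)N 2/2 ok · (3,1)N 5/5 ok · (3,2)N 7/7 ok · (3,3)N 7/7 ok · (3,4)N 4/4 ok
Row 4: (4,1)N 4/4 ok · (4,2)N 5/5 ok · (4,3)N 5/5 ok · (4,4)N 3/3 ok
All meet the threshold, so the configuration is stable.

Yes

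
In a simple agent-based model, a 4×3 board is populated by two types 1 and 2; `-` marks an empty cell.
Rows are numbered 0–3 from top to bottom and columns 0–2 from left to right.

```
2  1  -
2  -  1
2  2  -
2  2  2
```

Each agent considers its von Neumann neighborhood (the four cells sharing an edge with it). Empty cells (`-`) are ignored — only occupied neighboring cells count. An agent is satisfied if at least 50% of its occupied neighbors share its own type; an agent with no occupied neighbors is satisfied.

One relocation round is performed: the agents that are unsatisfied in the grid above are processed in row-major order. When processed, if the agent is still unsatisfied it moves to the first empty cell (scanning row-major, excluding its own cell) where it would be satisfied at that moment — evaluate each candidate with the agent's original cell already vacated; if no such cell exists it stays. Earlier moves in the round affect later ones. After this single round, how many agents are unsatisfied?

Initially unsatisfied (in order): (0,1).
  (0,1) → (0,2).
Resulting grid:
2 - 1
2 - 1
2 2 -
2 2 2
All satisfied now.

0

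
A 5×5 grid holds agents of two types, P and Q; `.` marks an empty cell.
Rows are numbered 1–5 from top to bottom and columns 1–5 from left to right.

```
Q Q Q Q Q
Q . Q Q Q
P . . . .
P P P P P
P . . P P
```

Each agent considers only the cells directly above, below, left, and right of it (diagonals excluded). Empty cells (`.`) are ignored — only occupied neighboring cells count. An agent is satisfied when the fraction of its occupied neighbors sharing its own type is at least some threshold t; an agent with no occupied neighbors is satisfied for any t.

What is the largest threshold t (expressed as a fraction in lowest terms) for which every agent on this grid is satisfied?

(1,1)Q 2/2
(1,2)Q 2/2
(1,3)Q 3/3
(1,4)Q 3/3
(1,5)Q 2/2
(2,1)Q 1/2
(2,3)Q 2/2
(2,4)Q 3/3
(2,5)Q 2/2
(3,1)P 1/2
(4,1)P 3/3
(4,2)P 2/2
(4,3)P 2/2
(4,4)P 3/3
(4,5)P 2/2
(5,1)P 1/1
(5,4)P 2/2
(5,5)P 2/2
The smallest same-type fraction is 1/2 at (2,1), which reduces to 1/2. Any threshold above that leaves this agent unsatisfied.

1/2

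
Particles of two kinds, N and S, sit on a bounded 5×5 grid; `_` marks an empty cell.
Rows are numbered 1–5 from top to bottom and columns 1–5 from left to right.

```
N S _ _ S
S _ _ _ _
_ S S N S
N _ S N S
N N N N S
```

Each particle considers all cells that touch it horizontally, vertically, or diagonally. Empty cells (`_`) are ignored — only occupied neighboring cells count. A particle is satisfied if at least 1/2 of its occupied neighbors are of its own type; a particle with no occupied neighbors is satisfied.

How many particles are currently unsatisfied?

(1,1)N 0/2 unhappy
(1,2)S 1/2 ok
(1,5)S 0/0 ok
(2,1)S 2/3 ok
(3,2)S 3/4 ok
(3,3)S 2/4 ok
(3,4)N 1/5 unhappy
(3,5)S 1/3 unhappy
(4,1)N 2/3 ok
(4,3)S 2/7 unhappy
(4,4)N 3/8 unhappy
(4,5)S 2/5 unhappy
(5,1)N 2/2 ok
(5,2)N 3/4 ok
(5,3)N 3/4 ok
(5,4)N 2/5 unhappy
(5,5)S 1/3 unhappy
Unsatisfied: (1,1), (3,4), (3,5), (4,3), (4,4), (4,5), (5,4), (5,5) — 8 in total.

8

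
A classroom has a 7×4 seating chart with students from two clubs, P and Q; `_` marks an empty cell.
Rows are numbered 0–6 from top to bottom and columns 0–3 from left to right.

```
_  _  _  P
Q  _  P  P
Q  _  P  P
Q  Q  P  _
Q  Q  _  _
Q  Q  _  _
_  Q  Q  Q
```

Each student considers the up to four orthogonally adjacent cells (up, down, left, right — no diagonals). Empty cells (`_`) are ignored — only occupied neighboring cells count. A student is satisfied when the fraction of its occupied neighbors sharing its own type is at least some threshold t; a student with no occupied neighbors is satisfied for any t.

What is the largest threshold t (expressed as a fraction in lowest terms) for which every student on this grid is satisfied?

1/2

Row 0: (0,3)P 1/1
Row 1: (1,0)Q 1/1 · (1,2)P 2/2 · (1,3)P 3/3
Row 2: (2,0)Q 2/2 · (2,2)P 3/3 · (2,3)P 2/2
Row 3: (3,0)Q 3/3 · (3,1)Q 2/3 · (3,2)P 1/2
Row 4: (4,0)Q 3/3 · (4,1)Q 3/3
Row 5: (5,0)Q 2/2 · (5,1)Q 3/3
Row 6: (6,1)Q 2/2 · (6,2)Q 2/2 · (6,3)Q 1/1
The smallest same-type fraction is 1/2 at (3,2), which reduces to 1/2. Any threshold above that leaves this student unsatisfied.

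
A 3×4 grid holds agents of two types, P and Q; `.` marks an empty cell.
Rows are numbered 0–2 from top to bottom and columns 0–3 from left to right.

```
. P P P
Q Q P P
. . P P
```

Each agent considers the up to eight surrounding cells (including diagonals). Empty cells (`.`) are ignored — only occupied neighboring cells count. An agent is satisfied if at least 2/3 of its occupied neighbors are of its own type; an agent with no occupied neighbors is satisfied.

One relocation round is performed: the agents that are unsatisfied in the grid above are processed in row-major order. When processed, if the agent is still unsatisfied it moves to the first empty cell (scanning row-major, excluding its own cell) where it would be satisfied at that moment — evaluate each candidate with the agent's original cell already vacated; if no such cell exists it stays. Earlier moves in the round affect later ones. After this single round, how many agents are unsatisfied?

1

Initially unsatisfied (in order): (0,1), (1,0), (1,1).
  (0,1): no empty cell satisfies it; stays.
  (1,0) → (2,0).
  (1,1): no empty cell satisfies it; stays.
Resulting grid:
. P P P
. Q P P
Q . P P
Unsatisfied now: (1,1).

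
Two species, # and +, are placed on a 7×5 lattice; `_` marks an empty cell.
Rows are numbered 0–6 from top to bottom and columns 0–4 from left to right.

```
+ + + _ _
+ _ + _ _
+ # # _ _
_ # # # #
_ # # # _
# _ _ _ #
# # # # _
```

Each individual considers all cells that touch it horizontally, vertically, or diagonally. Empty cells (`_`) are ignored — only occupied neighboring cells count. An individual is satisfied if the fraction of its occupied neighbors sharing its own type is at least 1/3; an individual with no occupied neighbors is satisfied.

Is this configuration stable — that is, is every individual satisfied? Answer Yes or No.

Yes

(0,0)+ 2/2 satisfied
(0,1)+ 4/4 satisfied
(0,2)+ 2/2 satisfied
(1,0)+ 3/4 satisfied
(1,2)+ 2/4 satisfied
(2,0)+ 1/3 satisfied
(2,1)# 3/6 satisfied
(2,2)# 4/5 satisfied
(3,1)# 5/6 satisfied
(3,2)# 7/7 satisfied
(3,3)# 5/5 satisfied
(3,4)# 2/2 satisfied
(4,1)# 4/4 satisfied
(4,2)# 5/5 satisfied
(4,3)# 5/5 satisfied
(5,0)# 3/3 satisfied
(5,4)# 2/2 satisfied
(6,0)# 2/2 satisfied
(6,1)# 3/3 satisfied
(6,2)# 2/2 satisfied
(6,3)# 2/2 satisfied
All meet the threshold, so the configuration is stable.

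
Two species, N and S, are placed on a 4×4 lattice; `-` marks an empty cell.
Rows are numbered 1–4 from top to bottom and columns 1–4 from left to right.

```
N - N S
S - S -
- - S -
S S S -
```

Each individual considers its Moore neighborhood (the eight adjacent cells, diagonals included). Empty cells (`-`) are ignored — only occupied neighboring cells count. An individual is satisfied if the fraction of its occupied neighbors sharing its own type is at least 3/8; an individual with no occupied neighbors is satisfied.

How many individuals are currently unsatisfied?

Row 1: (1,1)N 0/1 ✗ · (1,3)N 0/2 ✗ · (1,4)S 1/2 ✓
Row 2: (2,1)S 0/1 ✗ · (2,3)S 2/3 ✓
Row 3: (3,3)S 3/3 ✓
Row 4: (4,1)S 1/1 ✓ · (4,2)S 3/3 ✓ · (4,3)S 2/2 ✓
Unsatisfied: (1,1), (1,3), (2,1) — 3 in total.

3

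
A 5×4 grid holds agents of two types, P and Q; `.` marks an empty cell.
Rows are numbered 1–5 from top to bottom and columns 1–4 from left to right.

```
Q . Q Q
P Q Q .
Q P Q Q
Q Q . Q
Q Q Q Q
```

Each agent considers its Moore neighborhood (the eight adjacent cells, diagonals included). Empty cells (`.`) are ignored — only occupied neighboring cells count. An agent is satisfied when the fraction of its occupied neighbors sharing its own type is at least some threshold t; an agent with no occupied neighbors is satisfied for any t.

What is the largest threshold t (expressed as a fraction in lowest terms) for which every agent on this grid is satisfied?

Row 1: (1,1)Q 1/2 · (1,3)Q 3/3 · (1,4)Q 2/2
Row 2: (2,1)P 1/4 · (2,2)Q 5/7 · (2,3)Q 5/6
Row 3: (3,1)Q 3/5 · (3,2)P 1/7 · (3,3)Q 5/6 · (3,4)Q 3/3
Row 4: (4,1)Q 4/5 · (4,2)Q 6/7 · (4,4)Q 4/4
Row 5: (5,1)Q 3/3 · (5,2)Q 4/4 · (5,3)Q 4/4 · (5,4)Q 2/2
The smallest same-type fraction is 1/7 at (3,2), which reduces to 1/7. Any threshold above that leaves this agent unsatisfied.

1/7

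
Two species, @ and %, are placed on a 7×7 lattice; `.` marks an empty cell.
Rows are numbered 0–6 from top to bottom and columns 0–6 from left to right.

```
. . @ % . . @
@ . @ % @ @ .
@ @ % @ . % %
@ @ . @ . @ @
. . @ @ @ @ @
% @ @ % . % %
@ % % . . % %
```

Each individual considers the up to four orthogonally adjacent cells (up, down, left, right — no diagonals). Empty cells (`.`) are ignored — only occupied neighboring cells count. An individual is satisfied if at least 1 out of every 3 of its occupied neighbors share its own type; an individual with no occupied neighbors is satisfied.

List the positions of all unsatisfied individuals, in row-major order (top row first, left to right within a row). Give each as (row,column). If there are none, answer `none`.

(1,3), (2,2), (5,0), (5,3), (6,0)

(0,2)@ 1/2 ok
(0,3)% 1/2 ok
(0,6)@ 0/0 ok
(1,0)@ 1/1 ok
(1,2)@ 1/3 ok
(1,3)% 1/4 unhappy
(1,4)@ 1/2 ok
(1,5)@ 1/2 ok
(2,0)@ 3/3 ok
(2,1)@ 2/3 ok
(2,2)% 0/3 unhappy
(2,3)@ 1/3 ok
(2,5)% 1/3 ok
(2,6)% 1/2 ok
(3,0)@ 2/2 ok
(3,1)@ 2/2 ok
(3,3)@ 2/2 ok
(3,5)@ 2/3 ok
(3,6)@ 2/3 ok
(4,2)@ 2/2 ok
(4,3)@ 3/4 ok
(4,4)@ 2/2 ok
(4,5)@ 3/4 ok
(4,6)@ 2/3 ok
(5,0)% 0/2 unhappy
(5,1)@ 1/3 ok
(5,2)@ 2/4 ok
(5,3)% 0/2 unhappy
(5,5)% 2/3 ok
(5,6)% 2/3 ok
(6,0)@ 0/2 unhappy
(6,1)% 1/3 ok
(6,2)% 1/2 ok
(6,5)% 2/2 ok
(6,6)% 2/2 ok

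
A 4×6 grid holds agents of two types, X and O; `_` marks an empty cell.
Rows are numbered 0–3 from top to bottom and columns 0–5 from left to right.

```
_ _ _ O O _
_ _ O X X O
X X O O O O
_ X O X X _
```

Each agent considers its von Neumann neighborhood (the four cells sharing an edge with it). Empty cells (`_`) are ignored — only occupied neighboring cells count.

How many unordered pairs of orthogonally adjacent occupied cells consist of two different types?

11

Scan each occupied cell's neighbors to the right and below so each pair is counted once.
From row 0: 2 unlike of 3 pairs (running 2/3).
From row 1: 4 unlike of 7 pairs (running 6/10).
From row 2: 3 unlike of 9 pairs (running 9/19).
From row 3: 2 unlike of 3 pairs (running 11/22).
Total adjacent occupied pairs: 22; unlike-type pairs: 11.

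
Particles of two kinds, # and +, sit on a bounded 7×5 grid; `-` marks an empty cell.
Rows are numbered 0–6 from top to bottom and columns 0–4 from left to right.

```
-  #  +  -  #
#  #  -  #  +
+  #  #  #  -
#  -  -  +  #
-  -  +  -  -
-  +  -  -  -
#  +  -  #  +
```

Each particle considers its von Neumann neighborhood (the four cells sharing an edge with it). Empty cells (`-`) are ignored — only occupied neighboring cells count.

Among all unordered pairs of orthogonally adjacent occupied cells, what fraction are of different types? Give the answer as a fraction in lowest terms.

10/17

Scan each occupied cell's neighbors to the right and below so each pair is counted once.
From row 0: 2 unlike of 3 pairs (running 2/3).
From row 1: 2 unlike of 5 pairs (running 4/8).
From row 2: 3 unlike of 5 pairs (running 7/13).
From row 3: 1 unlike of 1 pairs (running 8/14).
From row 5: 0 unlike of 1 pairs (running 8/15).
From row 6: 2 unlike of 2 pairs (running 10/17).
Total adjacent occupied pairs: 17; unlike-type pairs: 10.
10/17 is already in lowest terms.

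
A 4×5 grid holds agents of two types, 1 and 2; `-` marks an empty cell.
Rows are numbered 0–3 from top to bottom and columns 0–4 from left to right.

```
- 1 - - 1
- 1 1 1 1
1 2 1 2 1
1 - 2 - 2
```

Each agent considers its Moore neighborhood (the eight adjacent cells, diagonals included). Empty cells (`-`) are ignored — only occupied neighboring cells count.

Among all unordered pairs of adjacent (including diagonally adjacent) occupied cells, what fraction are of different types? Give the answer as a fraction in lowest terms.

Scan each occupied cell's neighbors to the right and below (and the two forward diagonals) so each pair is counted once.
Row 0: 1(0,1)–1(1,1)= 1(0,1)–1(1,2)= 1(0,4)–1(1,4)= 1(0,4)–1(1,3)=  → 0/4 unlike.
Row 1: 1(1,1)–1(1,2)= 1(1,1)–2(2,1)≠ 1(1,1)–1(2,2)= 1(1,1)–1(2,0)= 1(1,2)–1(1,3)= 1(1,2)–1(2,2)= 1(1,2)–2(2,3)≠ 1(1,2)–2(2,1)≠ 1(1,3)–1(1,4)= 1(1,3)–2(2,3)≠ 1(1,3)–1(2,4)= 1(1,3)–1(2,2)= 1(1,4)–1(2,4)= 1(1,4)–2(2,3)≠  → 5/14 unlike.
Row 2: 1(2,0)–2(2,1)≠ 1(2,0)–1(3,0)= 2(2,1)–1(2,2)≠ 2(2,1)–2(3,2)= 2(2,1)–1(3,0)≠ 1(2,2)–2(2,3)≠ 1(2,2)–2(3,2)≠ 2(2,3)–1(2,4)≠ 2(2,3)–2(3,4)= 2(2,3)–2(3,2)= 1(2,4)–2(3,4)≠  → 7/11 unlike.
Total adjacent occupied pairs: 29; unlike-type pairs: 12.
12/29 is already in lowest terms.

12/29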